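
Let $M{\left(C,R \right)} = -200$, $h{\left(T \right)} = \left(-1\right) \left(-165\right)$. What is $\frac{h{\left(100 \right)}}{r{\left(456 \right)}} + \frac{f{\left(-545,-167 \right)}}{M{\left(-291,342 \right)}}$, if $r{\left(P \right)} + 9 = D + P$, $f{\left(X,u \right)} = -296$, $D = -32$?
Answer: $\frac{3896}{2075} \approx 1.8776$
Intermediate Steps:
$r{\left(P \right)} = -41 + P$ ($r{\left(P \right)} = -9 + \left(-32 + P\right) = -41 + P$)
$h{\left(T \right)} = 165$
$\frac{h{\left(100 \right)}}{r{\left(456 \right)}} + \frac{f{\left(-545,-167 \right)}}{M{\left(-291,342 \right)}} = \frac{165}{-41 + 456} - \frac{296}{-200} = \frac{165}{415} - - \frac{37}{25} = 165 \cdot \frac{1}{415} + \frac{37}{25} = \frac{33}{83} + \frac{37}{25} = \frac{3896}{2075}$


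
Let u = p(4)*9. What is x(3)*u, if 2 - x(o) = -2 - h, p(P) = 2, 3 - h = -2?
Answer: 162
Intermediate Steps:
h = 5 (h = 3 - 1*(-2) = 3 + 2 = 5)
x(o) = 9 (x(o) = 2 - (-2 - 1*5) = 2 - (-2 - 5) = 2 - 1*(-7) = 2 + 7 = 9)
u = 18 (u = 2*9 = 18)
x(3)*u = 9*18 = 162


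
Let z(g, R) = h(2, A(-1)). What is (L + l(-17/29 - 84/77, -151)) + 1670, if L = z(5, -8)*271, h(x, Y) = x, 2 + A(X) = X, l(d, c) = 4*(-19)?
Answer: 2136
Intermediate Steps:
l(d, c) = -76
A(X) = -2 + X
z(g, R) = 2
L = 542 (L = 2*271 = 542)
(L + l(-17/29 - 84/77, -151)) + 1670 = (542 - 76) + 1670 = 466 + 1670 = 2136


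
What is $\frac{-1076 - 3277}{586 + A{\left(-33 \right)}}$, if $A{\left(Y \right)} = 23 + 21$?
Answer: $- \frac{1451}{210} \approx -6.9095$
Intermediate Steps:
$A{\left(Y \right)} = 44$
$\frac{-1076 - 3277}{586 + A{\left(-33 \right)}} = \frac{-1076 - 3277}{586 + 44} = - \frac{4353}{630} = \left(-4353\right) \frac{1}{630} = - \frac{1451}{210}$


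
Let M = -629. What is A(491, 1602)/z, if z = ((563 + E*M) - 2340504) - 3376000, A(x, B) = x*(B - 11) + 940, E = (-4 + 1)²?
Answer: -782121/5721602 ≈ -0.13670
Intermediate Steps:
E = 9 (E = (-3)² = 9)
A(x, B) = 940 + x*(-11 + B) (A(x, B) = x*(-11 + B) + 940 = 940 + x*(-11 + B))
z = -5721602 (z = ((563 + 9*(-629)) - 2340504) - 3376000 = ((563 - 5661) - 2340504) - 3376000 = (-5098 - 2340504) - 3376000 = -2345602 - 3376000 = -5721602)
A(491, 1602)/z = (940 - 11*491 + 1602*491)/(-5721602) = (940 - 5401 + 786582)*(-1/5721602) = 782121*(-1/5721602) = -782121/5721602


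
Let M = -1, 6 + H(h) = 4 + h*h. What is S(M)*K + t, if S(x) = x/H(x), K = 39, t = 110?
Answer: 149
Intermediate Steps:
H(h) = -2 + h**2 (H(h) = -6 + (4 + h*h) = -6 + (4 + h**2) = -2 + h**2)
S(x) = x/(-2 + x**2)
S(M)*K + t = -1/(-2 + (-1)**2)*39 + 110 = -1/(-2 + 1)*39 + 110 = -1/(-1)*39 + 110 = -1*(-1)*39 + 110 = 1*39 + 110 = 39 + 110 = 149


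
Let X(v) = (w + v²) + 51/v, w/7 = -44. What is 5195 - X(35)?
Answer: 149679/35 ≈ 4276.5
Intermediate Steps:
w = -308 (w = 7*(-44) = -308)
X(v) = -308 + v² + 51/v (X(v) = (-308 + v²) + 51/v = -308 + v² + 51/v)
5195 - X(35) = 5195 - (-308 + 35² + 51/35) = 5195 - (-308 + 1225 + 51*(1/35)) = 5195 - (-308 + 1225 + 51/35) = 5195 - 1*32146/35 = 5195 - 32146/35 = 149679/35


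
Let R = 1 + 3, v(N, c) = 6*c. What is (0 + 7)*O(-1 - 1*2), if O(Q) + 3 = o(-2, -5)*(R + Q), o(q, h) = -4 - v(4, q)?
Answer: 35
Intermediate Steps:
o(q, h) = -4 - 6*q
R = 4
O(Q) = 29 + 8*Q (O(Q) = -3 + (-4 - 6*(-2))*(4 + Q) = -3 + (-4 + 12)*(4 + Q) = -3 + 8*(4 + Q) = -3 + (32 + 8*Q) = 29 + 8*Q)
(0 + 7)*O(-1 - 1*2) = (0 + 7)*(29 + 8*(-1 - 1*2)) = 7*(29 + 8*(-1 - 2)) = 7*(29 + 8*(-3)) = 7*(29 - 24) = 7*5 = 35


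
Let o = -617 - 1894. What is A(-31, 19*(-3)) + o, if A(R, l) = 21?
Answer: -2490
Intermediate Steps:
o = -2511
A(-31, 19*(-3)) + o = 21 - 2511 = -2490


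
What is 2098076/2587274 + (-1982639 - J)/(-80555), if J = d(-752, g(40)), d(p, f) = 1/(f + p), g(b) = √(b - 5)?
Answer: 1498108569941248353/58926918609757915 - √35/45551355295 ≈ 25.423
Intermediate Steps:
g(b) = √(-5 + b)
J = 1/(-752 + √35) (J = 1/(√(-5 + 40) - 752) = 1/(√35 - 752) = 1/(-752 + √35) ≈ -0.0013403)
2098076/2587274 + (-1982639 - J)/(-80555) = 2098076/2587274 + (-1982639 - (-752/565469 - √35/565469))/(-80555) = 2098076*(1/2587274) + (-1982639 + (752/565469 + √35/565469))*(-1/80555) = 1049038/1293637 + (-1121120891939/565469 + √35/565469)*(-1/80555) = 1049038/1293637 + (1121120891939/45551355295 - √35/45551355295) = 1498108569941248353/58926918609757915 - √35/45551355295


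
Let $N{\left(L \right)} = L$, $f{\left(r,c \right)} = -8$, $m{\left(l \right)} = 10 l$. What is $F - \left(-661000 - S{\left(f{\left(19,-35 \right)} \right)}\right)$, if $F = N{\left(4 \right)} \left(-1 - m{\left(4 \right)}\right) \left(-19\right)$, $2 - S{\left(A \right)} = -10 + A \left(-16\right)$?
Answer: $664000$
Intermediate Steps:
$S{\left(A \right)} = 12 + 16 A$ ($S{\left(A \right)} = 2 - \left(-10 + A \left(-16\right)\right) = 2 - \left(-10 - 16 A\right) = 2 + \left(10 + 16 A\right) = 12 + 16 A$)
$F = 3116$ ($F = 4 \left(-1 - 10 \cdot 4\right) \left(-19\right) = 4 \left(-1 - 40\right) \left(-19\right) = 4 \left(-41\right) \left(-19\right) = \left(-164\right) \left(-19\right) = 3116$)
$F - \left(-661000 - S{\left(f{\left(19,-35 \right)} \right)}\right) = 3116 - \left(-661000 - \left(12 + 16 \left(-8\right)\right)\right) = 3116 - \left(-661000 - \left(12 - 128\right)\right) = 3116 - \left(-661000 - -116\right) = 3116 - \left(-661000 + 116\right) = 3116 - -660884 = 3116 + 660884 = 664000$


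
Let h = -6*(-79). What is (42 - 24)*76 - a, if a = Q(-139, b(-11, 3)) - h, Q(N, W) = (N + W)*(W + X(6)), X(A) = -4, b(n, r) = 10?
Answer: 2616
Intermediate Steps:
h = 474
Q(N, W) = (-4 + W)*(N + W) (Q(N, W) = (N + W)*(W - 4) = (N + W)*(-4 + W) = (-4 + W)*(N + W))
a = -1248 (a = (10² - 4*(-139) - 4*10 - 139*10) - 1*474 = (100 + 556 - 40 - 1390) - 474 = -774 - 474 = -1248)
(42 - 24)*76 - a = (42 - 24)*76 - 1*(-1248) = 18*76 + 1248 = 1368 + 1248 = 2616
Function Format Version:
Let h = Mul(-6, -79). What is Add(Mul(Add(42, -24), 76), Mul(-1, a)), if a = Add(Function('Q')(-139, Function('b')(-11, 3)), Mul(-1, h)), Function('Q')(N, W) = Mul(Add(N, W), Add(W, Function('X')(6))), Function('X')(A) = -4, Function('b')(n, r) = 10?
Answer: 2616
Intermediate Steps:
h = 474
Function('Q')(N, W) = Mul(Add(-4, W), Add(N, W)) (Function('Q')(N, W) = Mul(Add(N, W), Add(W, -4)) = Mul(Add(N, W), Add(-4, W)) = Mul(Add(-4, W), Add(N, W)))
a = -1248 (a = Add(Add(Pow(10, 2), Mul(-4, -139), Mul(-4, 10), Mul(-139, 10)), Mul(-1, 474)) = Add(Add(100, 556, -40, -1390), -474) = Add(-774, -474) = -1248)
Add(Mul(Add(42, -24), 76), Mul(-1, a)) = Add(Mul(Add(42, -24), 76), Mul(-1, -1248)) = Add(Mul(18, 76), 1248) = Add(1368, 1248) = 2616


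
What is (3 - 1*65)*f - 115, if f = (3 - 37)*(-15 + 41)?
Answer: 54693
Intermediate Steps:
f = -884 (f = -34*26 = -884)
(3 - 1*65)*f - 115 = (3 - 1*65)*(-884) - 115 = (3 - 65)*(-884) - 115 = -62*(-884) - 115 = 54808 - 115 = 54693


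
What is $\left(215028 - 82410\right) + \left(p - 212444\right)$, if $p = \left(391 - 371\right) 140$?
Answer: $-77026$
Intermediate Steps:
$p = 2800$ ($p = \left(391 - 371\right) 140 = 20 \cdot 140 = 2800$)
$\left(215028 - 82410\right) + \left(p - 212444\right) = \left(215028 - 82410\right) + \left(2800 - 212444\right) = 132618 - 209644 = -77026$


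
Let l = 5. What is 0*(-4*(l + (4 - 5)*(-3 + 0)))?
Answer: 0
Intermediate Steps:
0*(-4*(l + (4 - 5)*(-3 + 0))) = 0*(-4*(5 + (4 - 5)*(-3 + 0))) = 0*(-4*(5 - 1*(-3))) = 0*(-4*(5 + 3)) = 0*(-4*8) = 0*(-32) = 0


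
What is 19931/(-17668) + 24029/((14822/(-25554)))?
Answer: -5424551149685/130937548 ≈ -41429.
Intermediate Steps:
19931/(-17668) + 24029/((14822/(-25554))) = 19931*(-1/17668) + 24029/((14822*(-1/25554))) = -19931/17668 + 24029/(-7411/12777) = -19931/17668 + 24029*(-12777/7411) = -19931/17668 - 307018533/7411 = -5424551149685/130937548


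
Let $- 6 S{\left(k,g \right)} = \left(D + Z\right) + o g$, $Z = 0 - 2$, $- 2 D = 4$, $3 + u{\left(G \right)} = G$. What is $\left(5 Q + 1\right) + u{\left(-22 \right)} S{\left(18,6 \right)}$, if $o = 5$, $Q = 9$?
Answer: $\frac{463}{3} \approx 154.33$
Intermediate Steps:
$u{\left(G \right)} = -3 + G$
$D = -2$ ($D = \left(- \frac{1}{2}\right) 4 = -2$)
$Z = -2$
$S{\left(k,g \right)} = \frac{2}{3} - \frac{5 g}{6}$ ($S{\left(k,g \right)} = - \frac{\left(-2 - 2\right) + 5 g}{6} = - \frac{-4 + 5 g}{6} = \frac{2}{3} - \frac{5 g}{6}$)
$\left(5 Q + 1\right) + u{\left(-22 \right)} S{\left(18,6 \right)} = \left(5 \cdot 9 + 1\right) + \left(-3 - 22\right) \left(\frac{2}{3} - 5\right) = \left(45 + 1\right) - 25 \left(\frac{2}{3} - 5\right) = 46 - - \frac{325}{3} = 46 + \frac{325}{3} = \frac{463}{3}$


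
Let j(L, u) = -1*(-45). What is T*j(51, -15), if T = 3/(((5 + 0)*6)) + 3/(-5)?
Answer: -45/2 ≈ -22.500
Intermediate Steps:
j(L, u) = 45
T = -½ (T = 3/((5*6)) + 3*(-⅕) = 3/30 - ⅗ = 3*(1/30) - ⅗ = ⅒ - ⅗ = -½ ≈ -0.50000)
T*j(51, -15) = -½*45 = -45/2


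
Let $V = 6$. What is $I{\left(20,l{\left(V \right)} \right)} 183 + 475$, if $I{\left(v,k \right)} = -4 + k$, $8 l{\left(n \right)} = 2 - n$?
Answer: $- \frac{697}{2} \approx -348.5$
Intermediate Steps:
$l{\left(n \right)} = \frac{1}{4} - \frac{n}{8}$ ($l{\left(n \right)} = \frac{2 - n}{8} = \frac{1}{4} - \frac{n}{8}$)
$I{\left(20,l{\left(V \right)} \right)} 183 + 475 = \left(-4 + \left(\frac{1}{4} - \frac{3}{4}\right)\right) 183 + 475 = \left(-4 - \frac{1}{2}\right) 183 + 475 = \left(- \frac{9}{2}\right) 183 + 475 = - \frac{1647}{2} + 475 = - \frac{697}{2}$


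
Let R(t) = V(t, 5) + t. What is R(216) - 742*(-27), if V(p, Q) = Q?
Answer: 20255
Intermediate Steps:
R(t) = 5 + t
R(216) - 742*(-27) = (5 + 216) - 742*(-27) = 221 - 1*(-20034) = 221 + 20034 = 20255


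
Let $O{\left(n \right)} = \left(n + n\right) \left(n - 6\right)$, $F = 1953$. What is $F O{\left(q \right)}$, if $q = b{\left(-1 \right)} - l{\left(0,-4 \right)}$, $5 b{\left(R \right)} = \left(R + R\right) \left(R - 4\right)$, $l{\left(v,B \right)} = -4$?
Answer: $0$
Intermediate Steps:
$b{\left(R \right)} = \frac{2 R \left(-4 + R\right)}{5}$ ($b{\left(R \right)} = \frac{\left(R + R\right) \left(R - 4\right)}{5} = \frac{2 R \left(-4 + R\right)}{5}$)
$q = 6$ ($q = \frac{2}{5} \left(-1\right) \left(-4 - 1\right) - -4 = \frac{2}{5} \left(-1\right) \left(-5\right) + 4 = 2 + 4 = 6$)
$O{\left(n \right)} = 2 n \left(-6 + n\right)$
$F O{\left(q \right)} = 1953 \cdot 2 \cdot 6 \left(-6 + 6\right) = 1953 \cdot 2 \cdot 6 \cdot 0 = 1953 \cdot 0 = 0$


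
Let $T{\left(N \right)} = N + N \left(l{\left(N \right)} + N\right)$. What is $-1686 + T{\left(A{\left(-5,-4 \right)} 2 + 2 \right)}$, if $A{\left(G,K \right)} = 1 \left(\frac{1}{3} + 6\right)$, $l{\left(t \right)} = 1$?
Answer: $- \frac{12974}{9} \approx -1441.6$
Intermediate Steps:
$A{\left(G,K \right)} = \frac{19}{3}$ ($A{\left(G,K \right)} = 1 \left(\frac{1}{3} + 6\right) = 1 \cdot \frac{19}{3} = \frac{19}{3}$)
$T{\left(N \right)} = N + N \left(1 + N\right)$
$-1686 + T{\left(A{\left(-5,-4 \right)} 2 + 2 \right)} = -1686 + \left(\frac{19}{3} \cdot 2 + 2\right) \left(2 + \left(\frac{19}{3} \cdot 2 + 2\right)\right) = -1686 + \left(\frac{38}{3} + 2\right) \left(2 + \left(\frac{38}{3} + 2\right)\right) = -1686 + \frac{44 \left(2 + \frac{44}{3}\right)}{3} = -1686 + \frac{44}{3} \cdot \frac{50}{3} = -1686 + \frac{2200}{9} = - \frac{12974}{9}$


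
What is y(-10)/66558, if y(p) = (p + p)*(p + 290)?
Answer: -2800/33279 ≈ -0.084137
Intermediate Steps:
y(p) = 2*p*(290 + p) (y(p) = (2*p)*(290 + p) = 2*p*(290 + p))
y(-10)/66558 = (2*(-10)*(290 - 10))/66558 = (2*(-10)*280)*(1/66558) = -5600*1/66558 = -2800/33279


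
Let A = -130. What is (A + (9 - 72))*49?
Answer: -9457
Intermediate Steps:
(A + (9 - 72))*49 = (-130 + (9 - 72))*49 = (-130 - 63)*49 = -193*49 = -9457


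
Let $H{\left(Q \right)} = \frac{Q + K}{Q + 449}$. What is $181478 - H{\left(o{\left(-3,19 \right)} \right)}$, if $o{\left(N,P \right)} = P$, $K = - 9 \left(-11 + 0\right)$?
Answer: $\frac{42465793}{234} \approx 1.8148 \cdot 10^{5}$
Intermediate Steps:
$K = 99$ ($K = \left(-9\right) \left(-11\right) = 99$)
$H{\left(Q \right)} = \frac{99 + Q}{449 + Q}$ ($H{\left(Q \right)} = \frac{Q + 99}{Q + 449} = \frac{99 + Q}{449 + Q}$)
$181478 - H{\left(o{\left(-3,19 \right)} \right)} = 181478 - \frac{99 + 19}{449 + 19} = 181478 - \frac{1}{468} \cdot 118 = 181478 - \frac{59}{234} = \frac{42465793}{234}$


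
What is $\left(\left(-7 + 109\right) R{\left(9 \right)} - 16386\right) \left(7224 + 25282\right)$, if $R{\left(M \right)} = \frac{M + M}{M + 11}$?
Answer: $- \frac{2648296326}{5} \approx -5.2966 \cdot 10^{8}$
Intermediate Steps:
$R{\left(M \right)} = \frac{2 M}{11 + M}$
$\left(\left(-7 + 109\right) R{\left(9 \right)} - 16386\right) \left(7224 + 25282\right) = \left(\left(-7 + 109\right) 2 \cdot 9 \frac{1}{11 + 9} - 16386\right) \left(7224 + 25282\right) = \left(102 \cdot 2 \cdot 9 \cdot \frac{1}{20} - 16386\right) 32506 = \left(102 \cdot \frac{9}{10} - 16386\right) 32506 = \left(\frac{459}{5} - 16386\right) 32506 = \left(- \frac{81471}{5}\right) 32506 = - \frac{2648296326}{5}$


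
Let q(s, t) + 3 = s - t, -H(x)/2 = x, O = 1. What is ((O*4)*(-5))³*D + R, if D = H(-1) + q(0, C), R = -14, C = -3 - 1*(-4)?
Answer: 15986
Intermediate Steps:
H(x) = -2*x
C = 1 (C = -3 + 4 = 1)
q(s, t) = -3 + s - t (q(s, t) = -3 + (s - t) = -3 + s - t)
D = -2 (D = -2*(-1) + (-3 + 0 - 1*1) = 2 + (-3 + 0 - 1) = 2 - 4 = -2)
((O*4)*(-5))³*D + R = ((1*4)*(-5))³*(-2) - 14 = (4*(-5))³*(-2) - 14 = (-20)³*(-2) - 14 = -8000*(-2) - 14 = 16000 - 14 = 15986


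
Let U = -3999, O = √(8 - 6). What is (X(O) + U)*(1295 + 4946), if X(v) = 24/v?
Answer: -24957759 + 74892*√2 ≈ -2.4852e+7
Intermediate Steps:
O = √2 ≈ 1.4142
(X(O) + U)*(1295 + 4946) = (24/(√2) - 3999)*(1295 + 4946) = (24*(√2/2) - 3999)*6241 = (12*√2 - 3999)*6241 = (-3999 + 12*√2)*6241 = -24957759 + 74892*√2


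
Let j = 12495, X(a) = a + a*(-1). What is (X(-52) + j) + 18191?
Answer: 30686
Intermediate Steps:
X(a) = 0 (X(a) = a - a = 0)
(X(-52) + j) + 18191 = (0 + 12495) + 18191 = 12495 + 18191 = 30686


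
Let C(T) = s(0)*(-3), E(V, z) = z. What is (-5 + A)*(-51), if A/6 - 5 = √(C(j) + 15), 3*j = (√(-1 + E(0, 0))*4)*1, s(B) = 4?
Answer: -1275 - 306*√3 ≈ -1805.0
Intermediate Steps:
j = 4*I/3 (j = ((√(-1 + 0)*4)*1)/3 = ((√(-1)*4)*1)/3 = ((I*4)*1)/3 = ((4*I)*1)/3 = (4*I)/3 = 4*I/3 ≈ 1.3333*I)
C(T) = -12 (C(T) = 4*(-3) = -12)
A = 30 + 6*√3 (A = 30 + 6*√(-12 + 15) = 30 + 6*√3 ≈ 40.392)
(-5 + A)*(-51) = (-5 + (30 + 6*√3))*(-51) = (25 + 6*√3)*(-51) = -1275 - 306*√3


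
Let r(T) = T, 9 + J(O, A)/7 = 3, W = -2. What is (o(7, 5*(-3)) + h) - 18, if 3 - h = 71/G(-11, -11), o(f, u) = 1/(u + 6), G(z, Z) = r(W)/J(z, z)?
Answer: -13555/9 ≈ -1506.1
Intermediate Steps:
J(O, A) = -42 (J(O, A) = -63 + 7*3 = -63 + 21 = -42)
G(z, Z) = 1/21 (G(z, Z) = -2/(-42) = -2*(-1/42) = 1/21)
o(f, u) = 1/(6 + u)
h = -1488 (h = 3 - 71/1/21 = 3 - 71*21 = 3 - 1*1491 = 3 - 1491 = -1488)
(o(7, 5*(-3)) + h) - 18 = (1/(6 + 5*(-3)) - 1488) - 18 = (1/(6 - 15) - 1488) - 18 = (1/(-9) - 1488) - 18 = (-1/9 - 1488) - 18 = -13393/9 - 18 = -13555/9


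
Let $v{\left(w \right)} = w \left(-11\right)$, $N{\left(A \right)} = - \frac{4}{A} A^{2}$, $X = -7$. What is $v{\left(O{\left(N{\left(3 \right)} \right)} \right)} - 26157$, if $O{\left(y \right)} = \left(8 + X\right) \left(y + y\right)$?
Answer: $-25893$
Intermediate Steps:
$N{\left(A \right)} = - 4 A$
$O{\left(y \right)} = 2 y$ ($O{\left(y \right)} = \left(8 - 7\right) \left(y + y\right) = 1 \cdot 2 y = 2 y$)
$v{\left(w \right)} = - 11 w$
$v{\left(O{\left(N{\left(3 \right)} \right)} \right)} - 26157 = - 11 \cdot 2 \left(\left(-4\right) 3\right) - 26157 = - 11 \cdot 2 \left(-12\right) - 26157 = \left(-11\right) \left(-24\right) - 26157 = 264 - 26157 = -25893$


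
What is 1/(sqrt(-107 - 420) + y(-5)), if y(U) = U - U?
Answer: -I*sqrt(527)/527 ≈ -0.043561*I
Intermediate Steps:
y(U) = 0
1/(sqrt(-107 - 420) + y(-5)) = 1/(sqrt(-107 - 420) + 0) = 1/(sqrt(-527) + 0) = 1/(I*sqrt(527) + 0) = 1/(I*sqrt(527)) = -I*sqrt(527)/527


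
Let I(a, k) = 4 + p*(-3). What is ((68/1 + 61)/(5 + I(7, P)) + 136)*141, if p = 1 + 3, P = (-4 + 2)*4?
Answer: 13113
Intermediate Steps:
P = -8 (P = -2*4 = -8)
p = 4
I(a, k) = -8 (I(a, k) = 4 + 4*(-3) = 4 - 12 = -8)
((68/1 + 61)/(5 + I(7, P)) + 136)*141 = ((68/1 + 61)/(5 - 8) + 136)*141 = ((68*1 + 61)/(-3) + 136)*141 = ((68 + 61)*(-1/3) + 136)*141 = (129*(-1/3) + 136)*141 = (-43 + 136)*141 = 93*141 = 13113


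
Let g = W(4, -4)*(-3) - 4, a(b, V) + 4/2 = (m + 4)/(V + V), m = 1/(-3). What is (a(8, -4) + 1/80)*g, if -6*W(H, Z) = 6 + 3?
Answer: -587/480 ≈ -1.2229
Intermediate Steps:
m = -⅓ (m = 1*(-⅓) = -⅓ ≈ -0.33333)
a(b, V) = -2 + 11/(6*V) (a(b, V) = -2 + (-⅓ + 4)/(V + V) = -2 + 11/(3*((2*V))) = -2 + 11*(1/(2*V))/3 = -2 + 11/(6*V))
W(H, Z) = -3/2 (W(H, Z) = -(6 + 3)/6 = -⅙*9 = -3/2)
g = ½ (g = -3/2*(-3) - 4 = 9/2 - 4 = ½ ≈ 0.50000)
(a(8, -4) + 1/80)*g = ((-2 + (11/6)/(-4)) + 1/80)*(½) = ((-2 + (11/6)*(-¼)) + 1/80)*(½) = ((-2 - 11/24) + 1/80)*(½) = (-59/24 + 1/80)*(½) = -587/240*½ = -587/480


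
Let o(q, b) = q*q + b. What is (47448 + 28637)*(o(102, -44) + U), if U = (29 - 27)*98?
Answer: 803153260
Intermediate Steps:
o(q, b) = b + q² (o(q, b) = q² + b = b + q²)
U = 196 (U = 2*98 = 196)
(47448 + 28637)*(o(102, -44) + U) = (47448 + 28637)*((-44 + 102²) + 196) = 76085*((-44 + 10404) + 196) = 76085*(10360 + 196) = 76085*10556 = 803153260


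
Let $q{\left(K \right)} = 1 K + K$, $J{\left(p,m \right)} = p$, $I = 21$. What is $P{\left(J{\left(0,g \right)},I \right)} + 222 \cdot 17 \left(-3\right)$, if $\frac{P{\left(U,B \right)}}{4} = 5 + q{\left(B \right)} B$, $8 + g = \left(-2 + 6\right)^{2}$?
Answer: $-7774$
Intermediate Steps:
$g = 8$ ($g = -8 + \left(-2 + 6\right)^{2} = -8 + 4^{2} = -8 + 16 = 8$)
$q{\left(K \right)} = 2 K$ ($q{\left(K \right)} = K + K = 2 K$)
$P{\left(U,B \right)} = 20 + 8 B^{2}$ ($P{\left(U,B \right)} = 4 \left(5 + 2 B B\right) = 4 \left(5 + 2 B^{2}\right) = 20 + 8 B^{2}$)
$P{\left(J{\left(0,g \right)},I \right)} + 222 \cdot 17 \left(-3\right) = \left(20 + 8 \cdot 21^{2}\right) + 222 \cdot 17 \left(-3\right) = \left(20 + 8 \cdot 441\right) + 222 \left(-51\right) = \left(20 + 3528\right) - 11322 = 3548 - 11322 = -7774$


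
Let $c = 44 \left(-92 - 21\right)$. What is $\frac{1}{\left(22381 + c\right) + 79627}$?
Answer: $\frac{1}{97036} \approx 1.0305 \cdot 10^{-5}$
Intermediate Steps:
$c = -4972$ ($c = 44 \left(-113\right) = -4972$)
$\frac{1}{\left(22381 + c\right) + 79627} = \frac{1}{\left(22381 - 4972\right) + 79627} = \frac{1}{17409 + 79627} = \frac{1}{97036}$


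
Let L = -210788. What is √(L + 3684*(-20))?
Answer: 38*I*√197 ≈ 533.36*I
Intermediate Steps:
√(L + 3684*(-20)) = √(-210788 + 3684*(-20)) = √(-210788 - 73680) = √(-284468) = 38*I*√197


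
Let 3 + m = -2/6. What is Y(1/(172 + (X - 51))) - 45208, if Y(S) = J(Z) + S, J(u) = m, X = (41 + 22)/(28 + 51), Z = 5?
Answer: -1305070111/28866 ≈ -45211.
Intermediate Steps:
X = 63/79 ≈ 0.79747
m = -10/3 (m = -3 - 2/6 = -3 - 2*1/6 = -3 - 1/3 = -10/3 ≈ -3.3333)
J(u) = -10/3
Y(S) = -10/3 + S
Y(1/(172 + (X - 51))) - 45208 = (-10/3 + 1/(172 + (63/79 - 51))) - 45208 = (-10/3 + 1/(172 - 3966/79)) - 45208 = (-10/3 + 1/(9622/79)) - 45208 = (-10/3 + 79/9622) - 45208 = -95983/28866 - 45208 = -1305070111/28866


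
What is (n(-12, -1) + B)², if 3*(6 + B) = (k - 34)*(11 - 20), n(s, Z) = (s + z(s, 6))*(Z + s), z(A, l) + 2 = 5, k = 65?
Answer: 324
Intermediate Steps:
z(A, l) = 3 (z(A, l) = -2 + 5 = 3)
n(s, Z) = (3 + s)*(Z + s) (n(s, Z) = (s + 3)*(Z + s) = (3 + s)*(Z + s))
B = -99 (B = -6 + ((65 - 34)*(11 - 20))/3 = -6 + (31*(-9))/3 = -6 + (⅓)*(-279) = -6 - 93 = -99)
(n(-12, -1) + B)² = (((-12)² + 3*(-1) + 3*(-12) - 1*(-12)) - 99)² = ((144 - 3 - 36 + 12) - 99)² = (117 - 99)² = 18² = 324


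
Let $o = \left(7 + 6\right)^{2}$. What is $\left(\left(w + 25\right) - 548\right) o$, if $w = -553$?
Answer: $-181844$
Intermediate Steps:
$o = 169$ ($o = 13^{2} = 169$)
$\left(\left(w + 25\right) - 548\right) o = \left(\left(-553 + 25\right) - 548\right) 169 = \left(-528 - 548\right) 169 = \left(-1076\right) 169 = -181844$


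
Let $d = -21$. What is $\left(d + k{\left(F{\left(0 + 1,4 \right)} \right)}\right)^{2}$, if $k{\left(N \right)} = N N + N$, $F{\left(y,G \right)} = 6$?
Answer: $441$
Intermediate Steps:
$k{\left(N \right)} = N + N^{2}$ ($k{\left(N \right)} = N^{2} + N = N + N^{2}$)
$\left(d + k{\left(F{\left(0 + 1,4 \right)} \right)}\right)^{2} = \left(-21 + 6 \left(1 + 6\right)\right)^{2} = \left(-21 + 6 \cdot 7\right)^{2} = \left(-21 + 42\right)^{2} = 21^{2} = 441$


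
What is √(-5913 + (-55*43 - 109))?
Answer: I*√8387 ≈ 91.581*I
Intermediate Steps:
√(-5913 + (-55*43 - 109)) = √(-5913 + (-2365 - 109)) = √(-5913 - 2474) = √(-8387) = I*√8387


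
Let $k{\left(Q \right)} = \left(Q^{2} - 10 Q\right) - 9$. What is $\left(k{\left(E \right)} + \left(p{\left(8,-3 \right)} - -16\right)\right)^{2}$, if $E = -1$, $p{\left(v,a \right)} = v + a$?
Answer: $529$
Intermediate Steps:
$p{\left(v,a \right)} = a + v$
$k{\left(Q \right)} = -9 + Q^{2} - 10 Q$
$\left(k{\left(E \right)} + \left(p{\left(8,-3 \right)} - -16\right)\right)^{2} = \left(\left(-9 + \left(-1\right)^{2} - -10\right) + \left(\left(-3 + 8\right) - -16\right)\right)^{2} = \left(\left(-9 + 1 + 10\right) + \left(5 + 16\right)\right)^{2} = \left(2 + 21\right)^{2} = 23^{2} = 529$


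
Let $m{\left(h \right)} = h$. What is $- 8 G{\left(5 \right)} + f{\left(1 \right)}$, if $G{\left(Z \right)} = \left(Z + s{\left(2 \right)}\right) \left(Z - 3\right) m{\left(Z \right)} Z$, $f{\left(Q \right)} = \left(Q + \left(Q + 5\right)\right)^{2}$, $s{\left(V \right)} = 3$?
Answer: $-3151$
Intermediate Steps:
$f{\left(Q \right)} = \left(5 + 2 Q\right)^{2}$ ($f{\left(Q \right)} = \left(Q + \left(5 + Q\right)\right)^{2} = \left(5 + 2 Q\right)^{2}$)
$G{\left(Z \right)} = Z^{2} \left(-3 + Z\right) \left(3 + Z\right)$ ($G{\left(Z \right)} = \left(Z + 3\right) \left(Z - 3\right) Z Z = \left(3 + Z\right) \left(-3 + Z\right) Z Z = \left(-3 + Z\right) \left(3 + Z\right) Z Z = Z \left(-3 + Z\right) \left(3 + Z\right) Z = Z^{2} \left(-3 + Z\right) \left(3 + Z\right)$)
$- 8 G{\left(5 \right)} + f{\left(1 \right)} = - 8 \cdot 5^{2} \left(-9 + 5^{2}\right) + \left(5 + 2 \cdot 1\right)^{2} = - 8 \cdot 25 \left(-9 + 25\right) + \left(5 + 2\right)^{2} = - 8 \cdot 25 \cdot 16 + 7^{2} = \left(-8\right) 400 + 49 = -3200 + 49 = -3151$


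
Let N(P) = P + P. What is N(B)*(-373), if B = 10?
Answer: -7460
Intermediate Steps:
N(P) = 2*P
N(B)*(-373) = (2*10)*(-373) = 20*(-373) = -7460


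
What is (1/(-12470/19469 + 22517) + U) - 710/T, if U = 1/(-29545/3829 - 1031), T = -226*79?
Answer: 604652569794640583/15564299856875319564 ≈ 0.038849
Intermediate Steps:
T = -17854
U = -3829/3977244 (U = 1/(-29545*1/3829 - 1031) = 1/(-29545/3829 - 1031) = 1/(-3977244/3829) = -3829/3977244 ≈ -0.00096273)
(1/(-12470/19469 + 22517) + U) - 710/T = (1/(-12470/19469 + 22517) - 3829/3977244) - 710/(-17854) = (1/(-12470*1/19469 + 22517) - 3829/3977244) - 710*(-1/17854) = (1/(-12470/19469 + 22517) - 3829/3977244) + 355/8927 = (1/(438371003/19469) - 3829/3977244) + 355/8927 = (19469/438371003 - 3829/3977244) + 355/8927 = -1601089607051/1743508441455732 + 355/8927 = 604652569794640583/15564299856875319564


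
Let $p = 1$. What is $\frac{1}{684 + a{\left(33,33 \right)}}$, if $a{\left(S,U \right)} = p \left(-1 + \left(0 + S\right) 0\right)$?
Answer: $\frac{1}{683} \approx 0.0014641$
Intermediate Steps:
$a{\left(S,U \right)} = -1$ ($a{\left(S,U \right)} = 1 \left(-1 + \left(0 + S\right) 0\right) = 1 \left(-1 + S 0\right) = 1 \left(-1 + 0\right) = 1 \left(-1\right) = -1$)
$\frac{1}{684 + a{\left(33,33 \right)}} = \frac{1}{684 - 1} = \frac{1}{683}$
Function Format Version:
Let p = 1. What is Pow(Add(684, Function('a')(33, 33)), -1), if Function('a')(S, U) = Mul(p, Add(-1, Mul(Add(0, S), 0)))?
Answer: Rational(1, 683) ≈ 0.0014641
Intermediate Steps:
Function('a')(S, U) = -1 (Function('a')(S, U) = Mul(1, Add(-1, Mul(Add(0, S), 0))) = Mul(1, Add(-1, Mul(S, 0))) = Mul(1, Add(-1, 0)) = Mul(1, -1) = -1)
Pow(Add(684, Function('a')(33, 33)), -1) = Pow(Add(684, -1), -1) = Pow(683, -1) = Rational(1, 683)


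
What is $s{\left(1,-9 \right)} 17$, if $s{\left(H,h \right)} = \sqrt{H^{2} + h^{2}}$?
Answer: $17 \sqrt{82} \approx 153.94$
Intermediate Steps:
$s{\left(1,-9 \right)} 17 = \sqrt{1^{2} + \left(-9\right)^{2}} \cdot 17 = \sqrt{1 + 81} \cdot 17 = \sqrt{82} \cdot 17 = 17 \sqrt{82}$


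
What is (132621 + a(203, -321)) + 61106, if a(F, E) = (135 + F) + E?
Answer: 193744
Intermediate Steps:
a(F, E) = 135 + E + F
(132621 + a(203, -321)) + 61106 = (132621 + (135 - 321 + 203)) + 61106 = (132621 + 17) + 61106 = 132638 + 61106 = 193744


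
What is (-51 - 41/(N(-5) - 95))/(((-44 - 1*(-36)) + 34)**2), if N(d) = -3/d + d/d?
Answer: -5903/78923 ≈ -0.074794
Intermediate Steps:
N(d) = 1 - 3/d (N(d) = -3/d + 1 = 1 - 3/d)
(-51 - 41/(N(-5) - 95))/(((-44 - 1*(-36)) + 34)**2) = (-51 - 41/((-3 - 5)/(-5) - 95))/(((-44 - 1*(-36)) + 34)**2) = (-51 - 41/(-1/5*(-8) - 95))/(((-44 + 36) + 34)**2) = (-51 - 41/(8/5 - 95))/((-8 + 34)**2) = (-51 - 41/(-467/5))/(26**2) = (-51 - 41*(-5/467))/676 = (-51 + 205/467)*(1/676) = -23612/467*1/676 = -5903/78923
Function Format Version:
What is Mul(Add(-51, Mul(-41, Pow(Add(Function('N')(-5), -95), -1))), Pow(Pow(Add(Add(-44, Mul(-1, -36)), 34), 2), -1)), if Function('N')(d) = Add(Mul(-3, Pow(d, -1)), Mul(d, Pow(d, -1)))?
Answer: Rational(-5903, 78923) ≈ -0.074794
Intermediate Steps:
Function('N')(d) = Add(1, Mul(-3, Pow(d, -1))) (Function('N')(d) = Add(Mul(-3, Pow(d, -1)), 1) = Add(1, Mul(-3, Pow(d, -1))))
Mul(Add(-51, Mul(-41, Pow(Add(Function('N')(-5), -95), -1))), Pow(Pow(Add(Add(-44, Mul(-1, -36)), 34), 2), -1)) = Mul(Add(-51, Mul(-41, Pow(Add(Mul(Pow(-5, -1), Add(-3, -5)), -95), -1))), Pow(Pow(Add(Add(-44, Mul(-1, -36)), 34), 2), -1)) = Mul(Add(-51, Mul(-41, Pow(Add(Mul(Rational(-1, 5), -8), -95), -1))), Pow(Pow(Add(Add(-44, 36), 34), 2), -1)) = Mul(Add(-51, Mul(-41, Pow(Add(Rational(8, 5), -95), -1))), Pow(Pow(Add(-8, 34), 2), -1)) = Mul(Add(-51, Mul(-41, Pow(Rational(-467, 5), -1))), Pow(Pow(26, 2), -1)) = Mul(Add(-51, Mul(-41, Rational(-5, 467))), Pow(676, -1)) = Mul(Add(-51, Rational(205, 467)), Rational(1, 676)) = Mul(Rational(-23612, 467), Rational(1, 676)) = Rational(-5903, 78923)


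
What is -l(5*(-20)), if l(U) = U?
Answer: 100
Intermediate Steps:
-l(5*(-20)) = -5*(-20) = -1*(-100) = 100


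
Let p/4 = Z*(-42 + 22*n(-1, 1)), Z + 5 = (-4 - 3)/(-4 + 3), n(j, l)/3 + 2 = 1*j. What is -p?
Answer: 1920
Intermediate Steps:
n(j, l) = -6 + 3*j (n(j, l) = -6 + 3*(1*j) = -6 + 3*j)
Z = 2 (Z = -5 + (-4 - 3)/(-4 + 3) = -5 - 7/(-1) = -5 - 7*(-1) = -5 + 7 = 2)
p = -1920 (p = 4*(2*(-42 + 22*(-6 + 3*(-1)))) = 4*(2*(-42 + 22*(-6 - 3))) = 4*(2*(-42 + 22*(-9))) = 4*(2*(-42 - 198)) = 4*(2*(-240)) = 4*(-480) = -1920)
-p = -1*(-1920) = 1920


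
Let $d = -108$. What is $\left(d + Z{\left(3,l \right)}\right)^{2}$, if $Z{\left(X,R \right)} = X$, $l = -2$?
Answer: $11025$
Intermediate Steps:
$\left(d + Z{\left(3,l \right)}\right)^{2} = \left(-108 + 3\right)^{2} = \left(-105\right)^{2} = 11025$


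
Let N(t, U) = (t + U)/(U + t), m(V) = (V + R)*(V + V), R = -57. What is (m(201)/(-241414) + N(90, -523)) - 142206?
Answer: -17165167879/120707 ≈ -1.4221e+5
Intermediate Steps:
m(V) = 2*V*(-57 + V) (m(V) = (V - 57)*(V + V) = (-57 + V)*(2*V) = 2*V*(-57 + V))
N(t, U) = 1 (N(t, U) = (U + t)/(U + t) = 1)
(m(201)/(-241414) + N(90, -523)) - 142206 = ((2*201*(-57 + 201))/(-241414) + 1) - 142206 = ((2*201*144)*(-1/241414) + 1) - 142206 = (57888*(-1/241414) + 1) - 142206 = (-28944/120707 + 1) - 142206 = 91763/120707 - 142206 = -17165167879/120707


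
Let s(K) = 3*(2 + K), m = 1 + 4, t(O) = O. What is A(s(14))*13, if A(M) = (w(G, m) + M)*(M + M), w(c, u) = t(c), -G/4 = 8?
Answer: 19968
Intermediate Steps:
G = -32 (G = -4*8 = -32)
m = 5
w(c, u) = c
s(K) = 6 + 3*K
A(M) = 2*M*(-32 + M) (A(M) = (-32 + M)*(M + M) = (-32 + M)*(2*M) = 2*M*(-32 + M))
A(s(14))*13 = (2*(6 + 3*14)*(-32 + (6 + 3*14)))*13 = (2*(6 + 42)*(-32 + (6 + 42)))*13 = (2*48*(-32 + 48))*13 = (2*48*16)*13 = 1536*13 = 19968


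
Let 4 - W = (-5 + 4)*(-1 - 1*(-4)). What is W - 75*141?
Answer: -10568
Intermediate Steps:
W = 7 (W = 4 - (-5 + 4)*(-1 - 1*(-4)) = 4 - (-1)*(-1 + 4) = 4 - (-1)*3 = 4 - 1*(-3) = 4 + 3 = 7)
W - 75*141 = 7 - 75*141 = 7 - 10575 = -10568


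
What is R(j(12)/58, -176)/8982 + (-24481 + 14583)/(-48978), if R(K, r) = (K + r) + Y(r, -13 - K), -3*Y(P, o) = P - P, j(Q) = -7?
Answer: 258672901/1417521276 ≈ 0.18248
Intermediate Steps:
Y(P, o) = 0 (Y(P, o) = -(P - P)/3 = -1/3*0 = 0)
R(K, r) = K + r (R(K, r) = (K + r) + 0 = K + r)
R(j(12)/58, -176)/8982 + (-24481 + 14583)/(-48978) = (-7/58 - 176)/8982 + (-24481 + 14583)/(-48978) = (-7*1/58 - 176)*(1/8982) - 9898*(-1/48978) = (-7/58 - 176)*(1/8982) + 4949/24489 = -10215/58*1/8982 + 4949/24489 = -1135/57884 + 4949/24489 = 258672901/1417521276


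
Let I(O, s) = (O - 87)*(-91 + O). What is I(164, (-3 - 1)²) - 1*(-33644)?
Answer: 39265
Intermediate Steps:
I(O, s) = (-91 + O)*(-87 + O) (I(O, s) = (-87 + O)*(-91 + O) = (-91 + O)*(-87 + O))
I(164, (-3 - 1)²) - 1*(-33644) = (7917 + 164² - 178*164) - 1*(-33644) = (7917 + 26896 - 29192) + 33644 = 5621 + 33644 = 39265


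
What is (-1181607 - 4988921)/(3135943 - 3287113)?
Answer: 3085264/75585 ≈ 40.818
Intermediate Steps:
(-1181607 - 4988921)/(3135943 - 3287113) = -6170528/(-151170) = -6170528*(-1/151170) = 3085264/75585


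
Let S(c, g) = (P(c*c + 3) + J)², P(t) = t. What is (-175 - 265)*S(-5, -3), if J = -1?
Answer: -320760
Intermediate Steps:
S(c, g) = (2 + c²)² (S(c, g) = ((c*c + 3) - 1)² = ((c² + 3) - 1)² = ((3 + c²) - 1)² = (2 + c²)²)
(-175 - 265)*S(-5, -3) = (-175 - 265)*(2 + (-5)²)² = -440*(2 + 25)² = -440*27² = -440*729 = -320760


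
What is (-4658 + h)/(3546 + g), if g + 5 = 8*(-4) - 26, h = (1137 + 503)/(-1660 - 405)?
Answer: -1924082/1438479 ≈ -1.3376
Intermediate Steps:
h = -328/413 (h = 1640/(-2065) = 1640*(-1/2065) = -328/413 ≈ -0.79419)
g = -63 (g = -5 + (8*(-4) - 26) = -5 + (-32 - 26) = -5 - 58 = -63)
(-4658 + h)/(3546 + g) = (-4658 - 328/413)/(3546 - 63) = -1924082/413/3483 = -1924082/413*1/3483 = -1924082/1438479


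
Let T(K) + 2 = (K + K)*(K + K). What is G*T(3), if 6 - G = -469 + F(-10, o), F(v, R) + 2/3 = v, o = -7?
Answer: 49538/3 ≈ 16513.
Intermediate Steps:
F(v, R) = -⅔ + v
T(K) = -2 + 4*K² (T(K) = -2 + (K + K)*(K + K) = -2 + (2*K)*(2*K) = -2 + 4*K²)
G = 1457/3 (G = 6 - (-469 + (-⅔ - 10)) = 6 - (-469 - 32/3) = 6 - 1*(-1439/3) = 6 + 1439/3 = 1457/3 ≈ 485.67)
G*T(3) = 1457*(-2 + 4*3²)/3 = 1457*(-2 + 4*9)/3 = 1457*(-2 + 36)/3 = (1457/3)*34 = 49538/3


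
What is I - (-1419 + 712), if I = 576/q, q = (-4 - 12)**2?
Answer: 2837/4 ≈ 709.25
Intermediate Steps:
q = 256 (q = (-16)**2 = 256)
I = 9/4 (I = 576/256 = 576*(1/256) = 9/4 ≈ 2.2500)
I - (-1419 + 712) = 9/4 - (-1419 + 712) = 9/4 - 1*(-707) = 9/4 + 707 = 2837/4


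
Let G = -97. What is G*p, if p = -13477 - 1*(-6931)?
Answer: 634962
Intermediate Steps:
p = -6546 (p = -13477 + 6931 = -6546)
G*p = -97*(-6546) = 634962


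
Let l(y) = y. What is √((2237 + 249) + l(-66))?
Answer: 22*√5 ≈ 49.193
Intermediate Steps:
√((2237 + 249) + l(-66)) = √((2237 + 249) - 66) = √(2486 - 66) = √2420 = 22*√5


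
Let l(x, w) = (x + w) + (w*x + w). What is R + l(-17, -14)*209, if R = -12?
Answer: 40325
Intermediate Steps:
l(x, w) = x + 2*w + w*x (l(x, w) = (w + x) + (w + w*x) = x + 2*w + w*x)
R + l(-17, -14)*209 = -12 + (-17 + 2*(-14) - 14*(-17))*209 = -12 + (-17 - 28 + 238)*209 = -12 + 193*209 = -12 + 40337 = 40325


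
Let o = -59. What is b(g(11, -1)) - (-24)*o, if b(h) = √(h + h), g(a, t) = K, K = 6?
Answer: -1416 + 2*√3 ≈ -1412.5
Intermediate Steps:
g(a, t) = 6
b(h) = √2*√h (b(h) = √(2*h) = √2*√h)
b(g(11, -1)) - (-24)*o = √2*√6 - (-24)*(-59) = 2*√3 - 1*1416 = 2*√3 - 1416 = -1416 + 2*√3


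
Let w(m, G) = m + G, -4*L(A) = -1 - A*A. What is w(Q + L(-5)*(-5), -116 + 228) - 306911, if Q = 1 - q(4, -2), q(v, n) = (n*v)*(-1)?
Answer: -613677/2 ≈ -3.0684e+5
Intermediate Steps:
q(v, n) = -n*v
Q = -7 (Q = 1 - (-1)*(-2)*4 = 1 - 1*8 = 1 - 8 = -7)
L(A) = ¼ + A²/4 (L(A) = -(-1 - A*A)/4 = -(-1 - A²)/4 = ¼ + A²/4)
w(m, G) = G + m
w(Q + L(-5)*(-5), -116 + 228) - 306911 = ((-116 + 228) + (-7 + (¼ + (¼)*(-5)²)*(-5))) - 306911 = (112 + (-7 + (¼ + (¼)*25)*(-5))) - 306911 = (112 + (-7 + (¼ + 25/4)*(-5))) - 306911 = (112 + (-7 + (13/2)*(-5))) - 306911 = (112 + (-7 - 65/2)) - 306911 = (112 - 79/2) - 306911 = 145/2 - 306911 = -613677/2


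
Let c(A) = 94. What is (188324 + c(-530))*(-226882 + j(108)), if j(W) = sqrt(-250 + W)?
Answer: -42748652676 + 188418*I*sqrt(142) ≈ -4.2749e+10 + 2.2453e+6*I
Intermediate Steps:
(188324 + c(-530))*(-226882 + j(108)) = (188324 + 94)*(-226882 + sqrt(-250 + 108)) = 188418*(-226882 + sqrt(-142)) = 188418*(-226882 + I*sqrt(142)) = -42748652676 + 188418*I*sqrt(142)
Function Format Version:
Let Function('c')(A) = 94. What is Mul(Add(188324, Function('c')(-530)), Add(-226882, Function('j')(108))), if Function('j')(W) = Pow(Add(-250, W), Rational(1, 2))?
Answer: Add(-42748652676, Mul(188418, I, Pow(142, Rational(1, 2)))) ≈ Add(-4.2749e+10, Mul(2.2453e+6, I))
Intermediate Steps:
Mul(Add(188324, Function('c')(-530)), Add(-226882, Function('j')(108))) = Mul(Add(188324, 94), Add(-226882, Pow(Add(-250, 108), Rational(1, 2)))) = Mul(188418, Add(-226882, Pow(-142, Rational(1, 2)))) = Mul(188418, Add(-226882, Mul(I, Pow(142, Rational(1, 2))))) = Add(-42748652676, Mul(188418, I, Pow(142, Rational(1, 2))))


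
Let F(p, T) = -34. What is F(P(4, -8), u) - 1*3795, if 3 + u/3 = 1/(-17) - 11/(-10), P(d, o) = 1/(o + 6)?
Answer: -3829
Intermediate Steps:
P(d, o) = 1/(6 + o)
u = -999/170 (u = -9 + 3*(1/(-17) - 11/(-10)) = -9 + 3*(1*(-1/17) - 11*(-⅒)) = -9 + 3*(-1/17 + 11/10) = -9 + 3*(177/170) = -9 + 531/170 = -999/170 ≈ -5.8765)
F(P(4, -8), u) - 1*3795 = -34 - 1*3795 = -34 - 3795 = -3829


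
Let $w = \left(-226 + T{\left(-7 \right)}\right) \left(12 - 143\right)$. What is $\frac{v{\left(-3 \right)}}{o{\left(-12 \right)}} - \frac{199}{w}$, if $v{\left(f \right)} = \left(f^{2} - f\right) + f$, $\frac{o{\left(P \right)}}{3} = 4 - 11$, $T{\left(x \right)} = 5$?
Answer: $- \frac{88246}{202657} \approx -0.43545$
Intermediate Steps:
$o{\left(P \right)} = -21$ ($o{\left(P \right)} = 3 \left(4 - 11\right) = 3 \left(-7\right) = -21$)
$v{\left(f \right)} = f^{2}$
$w = 28951$ ($w = \left(-226 + 5\right) \left(12 - 143\right) = \left(-221\right) \left(-131\right) = 28951$)
$\frac{v{\left(-3 \right)}}{o{\left(-12 \right)}} - \frac{199}{w} = \frac{\left(-3\right)^{2}}{-21} - \frac{199}{28951} = 9 \left(- \frac{1}{21}\right) - \frac{199}{28951} = - \frac{3}{7} - \frac{199}{28951} = - \frac{88246}{202657}$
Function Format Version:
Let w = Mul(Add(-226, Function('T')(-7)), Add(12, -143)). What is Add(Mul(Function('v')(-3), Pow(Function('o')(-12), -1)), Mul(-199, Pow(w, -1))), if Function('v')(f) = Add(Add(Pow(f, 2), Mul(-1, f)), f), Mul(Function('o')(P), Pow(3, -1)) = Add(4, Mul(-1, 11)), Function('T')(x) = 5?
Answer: Rational(-88246, 202657) ≈ -0.43545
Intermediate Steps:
Function('o')(P) = -21 (Function('o')(P) = Mul(3, Add(4, Mul(-1, 11))) = Mul(3, Add(4, -11)) = Mul(3, -7) = -21)
Function('v')(f) = Pow(f, 2)
w = 28951 (w = Mul(Add(-226, 5), Add(12, -143)) = Mul(-221, -131) = 28951)
Add(Mul(Function('v')(-3), Pow(Function('o')(-12), -1)), Mul(-199, Pow(w, -1))) = Add(Mul(Pow(-3, 2), Pow(-21, -1)), Mul(-199, Pow(28951, -1))) = Add(Mul(9, Rational(-1, 21)), Mul(-199, Rational(1, 28951))) = Add(Rational(-3, 7), Rational(-199, 28951)) = Rational(-88246, 202657)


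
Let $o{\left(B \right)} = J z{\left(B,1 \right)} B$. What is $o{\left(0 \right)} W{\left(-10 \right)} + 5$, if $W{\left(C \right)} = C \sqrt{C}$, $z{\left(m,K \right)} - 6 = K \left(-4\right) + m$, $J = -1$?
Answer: $5$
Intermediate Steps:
$z{\left(m,K \right)} = 6 + m - 4 K$ ($z{\left(m,K \right)} = 6 + \left(K \left(-4\right) + m\right) = 6 - \left(- m + 4 K\right) = 6 + m - 4 K$)
$W{\left(C \right)} = C^{\frac{3}{2}}$
$o{\left(B \right)} = B \left(-2 - B\right)$ ($o{\left(B \right)} = - (6 + B - 4) B = - (2 + B) B = \left(-2 - B\right) B = B \left(-2 - B\right)$)
$o{\left(0 \right)} W{\left(-10 \right)} + 5 = \left(-1\right) 0 \left(2 + 0\right) \left(-10\right)^{\frac{3}{2}} + 5 = \left(-1\right) 0 \cdot 2 \left(- 10 i \sqrt{10}\right) + 5 = 0 \left(- 10 i \sqrt{10}\right) + 5 = 0 + 5 = 5$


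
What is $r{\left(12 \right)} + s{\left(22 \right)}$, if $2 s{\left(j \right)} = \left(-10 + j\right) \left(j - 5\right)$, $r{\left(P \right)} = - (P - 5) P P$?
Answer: $-906$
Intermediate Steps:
$r{\left(P \right)} = P^{2} \left(5 - P\right)$ ($r{\left(P \right)} = - (P - 5) P P = - (-5 + P) P P = \left(5 - P\right) P P = P \left(5 - P\right) P = P^{2} \left(5 - P\right)$)
$s{\left(j \right)} = \frac{\left(-10 + j\right) \left(-5 + j\right)}{2}$ ($s{\left(j \right)} = \frac{\left(-10 + j\right) \left(j - 5\right)}{2} = \frac{\left(-10 + j\right) \left(-5 + j\right)}{2}$)
$r{\left(12 \right)} + s{\left(22 \right)} = 12^{2} \left(5 - 12\right) + \left(25 + \frac{22^{2}}{2} - 165\right) = 144 \left(5 - 12\right) + \left(25 + \frac{1}{2} \cdot 484 - 165\right) = 144 \left(-7\right) + \left(25 + 242 - 165\right) = -1008 + 102 = -906$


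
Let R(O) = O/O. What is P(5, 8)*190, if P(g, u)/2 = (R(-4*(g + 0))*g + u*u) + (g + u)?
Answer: 31160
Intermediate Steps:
R(O) = 1
P(g, u) = 2*u + 2*u² + 4*g (P(g, u) = 2*((1*g + u*u) + (g + u)) = 2*((g + u²) + (g + u)) = 2*(u + u² + 2*g) = 2*u + 2*u² + 4*g)
P(5, 8)*190 = (2*8 + 2*8² + 4*5)*190 = (16 + 2*64 + 20)*190 = (16 + 128 + 20)*190 = 164*190 = 31160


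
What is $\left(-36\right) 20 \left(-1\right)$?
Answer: $720$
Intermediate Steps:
$\left(-36\right) 20 \left(-1\right) = \left(-720\right) \left(-1\right) = 720$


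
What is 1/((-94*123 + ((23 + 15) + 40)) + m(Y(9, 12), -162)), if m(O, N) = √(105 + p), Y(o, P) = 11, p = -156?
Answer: -3828/43960769 - I*√51/131882307 ≈ -8.7078e-5 - 5.415e-8*I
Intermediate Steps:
m(O, N) = I*√51 (m(O, N) = √(105 - 156) = √(-51) = I*√51)
1/((-94*123 + ((23 + 15) + 40)) + m(Y(9, 12), -162)) = 1/((-94*123 + ((23 + 15) + 40)) + I*√51) = 1/((-11562 + (38 + 40)) + I*√51) = 1/((-11562 + 78) + I*√51) = 1/(-11484 + I*√51)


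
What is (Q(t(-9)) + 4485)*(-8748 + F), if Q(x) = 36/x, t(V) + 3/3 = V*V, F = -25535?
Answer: -3075493647/20 ≈ -1.5377e+8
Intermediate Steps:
t(V) = -1 + V² (t(V) = -1 + V*V = -1 + V²)
(Q(t(-9)) + 4485)*(-8748 + F) = (36/(-1 + (-9)²) + 4485)*(-8748 - 25535) = (36/(-1 + 81) + 4485)*(-34283) = (36/80 + 4485)*(-34283) = (36*(1/80) + 4485)*(-34283) = (9/20 + 4485)*(-34283) = (89709/20)*(-34283) = -3075493647/20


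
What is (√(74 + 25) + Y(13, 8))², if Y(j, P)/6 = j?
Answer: 6183 + 468*√11 ≈ 7735.2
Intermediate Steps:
Y(j, P) = 6*j
(√(74 + 25) + Y(13, 8))² = (√(74 + 25) + 6*13)² = (√99 + 78)² = (3*√11 + 78)² = (78 + 3*√11)²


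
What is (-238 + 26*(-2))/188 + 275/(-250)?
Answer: -621/235 ≈ -2.6426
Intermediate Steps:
(-238 + 26*(-2))/188 + 275/(-250) = (-238 - 52)*(1/188) + 275*(-1/250) = -290*1/188 - 11/10 = -145/94 - 11/10 = -621/235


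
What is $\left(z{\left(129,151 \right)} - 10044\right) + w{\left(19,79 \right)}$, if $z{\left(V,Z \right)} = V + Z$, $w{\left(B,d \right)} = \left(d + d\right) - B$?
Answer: $-9625$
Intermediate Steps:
$w{\left(B,d \right)} = - B + 2 d$ ($w{\left(B,d \right)} = 2 d - B = - B + 2 d$)
$\left(z{\left(129,151 \right)} - 10044\right) + w{\left(19,79 \right)} = \left(\left(129 + 151\right) - 10044\right) + \left(\left(-1\right) 19 + 2 \cdot 79\right) = \left(280 - 10044\right) + \left(-19 + 158\right) = -9764 + 139 = -9625$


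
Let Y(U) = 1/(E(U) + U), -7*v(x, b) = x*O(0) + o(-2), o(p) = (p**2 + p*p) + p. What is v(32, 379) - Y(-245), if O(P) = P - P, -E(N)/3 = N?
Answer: -421/490 ≈ -0.85918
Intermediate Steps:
E(N) = -3*N
O(P) = 0
o(p) = p + 2*p**2 (o(p) = (p**2 + p**2) + p = 2*p**2 + p = p + 2*p**2)
v(x, b) = -6/7 (v(x, b) = -(x*0 - 2*(1 + 2*(-2)))/7 = -(0 - 2*(1 - 4))/7 = -(0 - 2*(-3))/7 = -(0 + 6)/7 = -1/7*6 = -6/7)
Y(U) = -1/(2*U) (Y(U) = 1/(-3*U + U) = 1/(-2*U) = -1/(2*U))
v(32, 379) - Y(-245) = -6/7 - (-1)/(2*(-245)) = -6/7 - (-1)*(-1)/(2*245) = -6/7 - 1*1/490 = -6/7 - 1/490 = -421/490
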